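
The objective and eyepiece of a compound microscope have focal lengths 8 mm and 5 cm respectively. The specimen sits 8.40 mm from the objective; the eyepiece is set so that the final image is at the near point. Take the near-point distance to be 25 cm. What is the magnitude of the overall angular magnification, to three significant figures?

120

Convert to cm: f_obj = 8 mm = 0.8 cm; d_o = 8.40 mm = 0.84 cm.
Objective: 1/d_i = 1/f_obj - 1/d_o = 1/0.8 - 1/0.84 = 0.05952 cm^-1, so d_i = 16.800 cm.
m_obj = -d_i/d_o = -16.800/0.84 = -20.000.
Eyepiece angular magnification (image at near point): M_eye = 1 + D/f_e = 1 + 25/5 = 6.000.
Overall M = m_obj x M_eye = (-20.000)(6.000) = -120.00.
|M| = 120.00.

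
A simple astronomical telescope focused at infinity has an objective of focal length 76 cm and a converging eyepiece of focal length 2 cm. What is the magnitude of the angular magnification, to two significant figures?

|M| = f_obj/|f_eye| = 76/2 = 38.000.

38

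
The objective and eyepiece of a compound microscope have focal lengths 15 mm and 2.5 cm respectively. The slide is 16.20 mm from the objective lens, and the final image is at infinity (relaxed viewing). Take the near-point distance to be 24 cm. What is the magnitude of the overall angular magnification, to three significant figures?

120

Convert to cm: f_obj = 15 mm = 1.5 cm; d_o = 16.20 mm = 1.62 cm.
Objective: 1/d_i = 1/f_obj - 1/d_o = 1/1.5 - 1/1.62 = 0.04938 cm^-1, so d_i = 20.250 cm.
m_obj = -d_i/d_o = -20.250/1.62 = -12.500.
Eyepiece angular magnification (image at infinity): M_eye = D/f_e = 24/2.5 = 9.600.
Overall M = m_obj x M_eye = (-12.500)(9.600) = -120.00.
|M| = 120.00.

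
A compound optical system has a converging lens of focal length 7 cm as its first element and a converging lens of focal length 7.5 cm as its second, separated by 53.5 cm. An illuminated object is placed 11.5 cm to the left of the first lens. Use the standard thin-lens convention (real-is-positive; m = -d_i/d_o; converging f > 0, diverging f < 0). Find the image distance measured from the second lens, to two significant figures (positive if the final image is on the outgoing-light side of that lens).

9.5 cm

First lens: d_i1 = 1/(1/7 - 1/11.5) = 17.889 cm.
That image sits 35.611 cm in front of the second lens, so d_o2 = 35.611 cm.
Second lens: d_i2 = 1/(1/7.5 - 1/(35.611)) = 9.501 cm.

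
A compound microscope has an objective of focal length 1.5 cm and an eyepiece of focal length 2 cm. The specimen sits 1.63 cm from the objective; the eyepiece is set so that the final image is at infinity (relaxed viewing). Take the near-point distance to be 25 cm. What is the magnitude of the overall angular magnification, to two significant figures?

140

Objective: 1/d_i = 1/f_obj - 1/d_o = 1/1.5 - 1/1.63 = 0.05317 cm^-1, so d_i = 18.808 cm.
m_obj = -d_i/d_o = -18.808/1.63 = -11.538.
Eyepiece angular magnification (image at infinity): M_eye = D/f_e = 25/2 = 12.500.
Overall M = m_obj x M_eye = (-11.538)(12.500) = -144.23.
|M| = 144.23.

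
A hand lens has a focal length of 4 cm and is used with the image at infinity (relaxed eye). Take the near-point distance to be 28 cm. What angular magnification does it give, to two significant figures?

7.0

M = D/f = 28/4 = 7.000.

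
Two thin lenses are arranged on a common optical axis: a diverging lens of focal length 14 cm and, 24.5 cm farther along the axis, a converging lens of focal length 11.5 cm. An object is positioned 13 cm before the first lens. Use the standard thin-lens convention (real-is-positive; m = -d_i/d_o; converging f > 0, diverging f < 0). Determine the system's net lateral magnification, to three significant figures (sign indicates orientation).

-0.302

Applying the thin-lens equation to the first lens, 1/(-14) = 1/13 + 1/d_i1, which gives d_i1 = -6.741 cm.
Its lateral magnification is m_1 = -d_i1/d_o1 = -(-6.741)/13 = 0.5185.
With d_i1 < 0 the first image is virtual and lies on the object side; the object distance for lens 2 is d_o2 = 24.5 - (-6.741) = 31.241 cm.
Applying the thin-lens equation again with f_2 = 11.5 cm and d_o2 = 31.241 cm gives d_i2 = 18.199 cm.
m_2 = -(18.199)/(31.241) = -0.5826.
Overall magnification: m = m_1 m_2 = -0.3021.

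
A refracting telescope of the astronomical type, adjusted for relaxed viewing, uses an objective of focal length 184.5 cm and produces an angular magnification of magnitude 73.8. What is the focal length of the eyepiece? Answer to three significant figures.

|M| = f_obj/f_eye, so f_eye = f_obj/|M| = 184.5/73.8 = 2.500 cm.

2.50 cm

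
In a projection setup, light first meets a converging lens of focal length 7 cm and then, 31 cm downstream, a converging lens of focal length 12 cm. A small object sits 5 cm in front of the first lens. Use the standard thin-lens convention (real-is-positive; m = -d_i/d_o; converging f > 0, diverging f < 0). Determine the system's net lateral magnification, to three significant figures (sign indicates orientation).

-1.15

Applying the thin-lens equation to the first lens, 1/7 = 1/5 + 1/d_i1, which gives d_i1 = -17.500 cm.
Its lateral magnification is m_1 = -d_i1/d_o1 = -(-17.500)/5 = 3.5000.
The intermediate image is virtual, 17.500 cm to the left of lens 1, so d_o2 = L - d_i1 = 31 - (-17.500) = 48.500 cm.
Applying the thin-lens equation again with f_2 = 12 cm and d_o2 = 48.500 cm gives d_i2 = 15.945 cm.
m_2 = -(15.945)/(48.500) = -0.3288.
The system's lateral magnification is m_1 m_2 = (3.5000)(-0.3288) = -1.1507.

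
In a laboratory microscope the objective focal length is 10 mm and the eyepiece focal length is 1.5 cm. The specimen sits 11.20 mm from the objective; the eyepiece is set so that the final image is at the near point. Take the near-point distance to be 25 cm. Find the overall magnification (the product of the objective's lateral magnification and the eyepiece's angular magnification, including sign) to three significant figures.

Convert to cm: f_obj = 10 mm = 1 cm; d_o = 11.20 mm = 1.12 cm.
Objective: 1/d_i = 1/f_obj - 1/d_o = 1/1 - 1/1.12 = 0.10714 cm^-1, so d_i = 9.333 cm.
m_obj = -d_i/d_o = -9.333/1.12 = -8.333.
Eyepiece angular magnification (image at near point): M_eye = 1 + D/f_e = 1 + 25/1.5 = 17.667.
Overall M = m_obj x M_eye = (-8.333)(17.667) = -147.22.

-147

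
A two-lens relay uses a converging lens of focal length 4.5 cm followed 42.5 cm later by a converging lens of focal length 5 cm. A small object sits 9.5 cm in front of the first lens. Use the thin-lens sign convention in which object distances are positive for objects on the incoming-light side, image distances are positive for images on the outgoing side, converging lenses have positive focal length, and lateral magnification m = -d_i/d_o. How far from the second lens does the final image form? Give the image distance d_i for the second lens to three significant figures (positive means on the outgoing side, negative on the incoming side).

5.86 cm

First lens: d_i1 = 1/(1/4.5 - 1/9.5) = 8.550 cm.
The intermediate image is 8.550 cm to the right of lens 1, so d_o2 = L - d_i1 = 42.5 - 8.550 = 33.950 cm.
Second lens: d_i2 = 1/(1/5 - 1/(33.950)) = 5.864 cm.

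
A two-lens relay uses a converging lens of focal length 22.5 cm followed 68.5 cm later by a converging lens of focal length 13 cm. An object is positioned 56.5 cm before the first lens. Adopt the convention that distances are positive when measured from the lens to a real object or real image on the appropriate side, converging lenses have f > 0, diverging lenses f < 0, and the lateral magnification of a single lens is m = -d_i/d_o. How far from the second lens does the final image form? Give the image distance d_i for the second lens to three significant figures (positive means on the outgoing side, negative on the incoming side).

22.3 cm

Lens 1: 1/d_i1 = 1/f_1 - 1/d_o1 = 1/22.5 - 1/56.5 = 0.02675 cm^-1, so d_i1 = 37.390 cm.
Object distance for lens 2: d_o2 = 68.5 - 37.390 = 31.110 cm.
Lens 2: 1/d_i2 = 1/f_2 - 1/d_o2 = 1/13 - 1/(31.110) = 0.04478 cm^-1, so d_i2 = 22.332 cm.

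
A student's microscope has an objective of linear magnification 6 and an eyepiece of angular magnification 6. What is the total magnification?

The overall magnification of a compound microscope is the product of the objective and eyepiece magnifications:
M = M_obj x M_eye = 6 x 6 = 36.

36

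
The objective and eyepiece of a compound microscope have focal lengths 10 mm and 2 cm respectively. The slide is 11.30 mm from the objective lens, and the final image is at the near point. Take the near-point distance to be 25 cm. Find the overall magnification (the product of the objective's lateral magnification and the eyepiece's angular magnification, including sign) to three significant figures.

Convert to cm: f_obj = 10 mm = 1 cm; d_o = 11.30 mm = 1.13 cm.
Objective: 1/d_i = 1/f_obj - 1/d_o = 1/1 - 1/1.13 = 0.11504 cm^-1, so d_i = 8.692 cm.
m_obj = -d_i/d_o = -8.692/1.13 = -7.692.
Eyepiece angular magnification (image at near point): M_eye = 1 + D/f_e = 1 + 25/2 = 13.500.
Overall M = m_obj x M_eye = (-7.692)(13.500) = -103.85.

-104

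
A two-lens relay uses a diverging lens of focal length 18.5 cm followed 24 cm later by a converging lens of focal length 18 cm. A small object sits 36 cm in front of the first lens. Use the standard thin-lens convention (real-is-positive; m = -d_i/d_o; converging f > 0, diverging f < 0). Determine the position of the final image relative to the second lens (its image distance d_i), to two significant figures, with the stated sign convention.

Applying the thin-lens equation to the first lens, 1/(-18.5) = 1/36 + 1/d_i1, which gives d_i1 = -12.220 cm.
With d_i1 < 0 the first image is virtual and lies on the object side; the object distance for lens 2 is d_o2 = 24 - (-12.220) = 36.220 cm.
Applying the thin-lens equation again with f_2 = 18 cm and d_o2 = 36.220 cm gives d_i2 = 35.782 cm.

36 cm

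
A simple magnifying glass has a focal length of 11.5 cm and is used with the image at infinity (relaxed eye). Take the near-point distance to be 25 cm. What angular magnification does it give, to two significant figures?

M = D/f = 25/11.5 = 2.174.

2.2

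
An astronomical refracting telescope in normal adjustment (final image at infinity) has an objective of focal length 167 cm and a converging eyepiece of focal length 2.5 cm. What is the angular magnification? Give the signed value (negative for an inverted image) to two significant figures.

M = -f_obj/f_eye = -167/(2.5) = -66.800.

-67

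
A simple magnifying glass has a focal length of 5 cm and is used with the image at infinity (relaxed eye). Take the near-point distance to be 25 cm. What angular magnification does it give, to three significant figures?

5.00

M = D/f = 25/5 = 5.000.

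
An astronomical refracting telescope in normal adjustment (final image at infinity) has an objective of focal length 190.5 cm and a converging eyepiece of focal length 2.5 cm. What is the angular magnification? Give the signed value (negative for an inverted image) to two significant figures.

M = -f_obj/f_eye = -190.5/(2.5) = -76.200.

-76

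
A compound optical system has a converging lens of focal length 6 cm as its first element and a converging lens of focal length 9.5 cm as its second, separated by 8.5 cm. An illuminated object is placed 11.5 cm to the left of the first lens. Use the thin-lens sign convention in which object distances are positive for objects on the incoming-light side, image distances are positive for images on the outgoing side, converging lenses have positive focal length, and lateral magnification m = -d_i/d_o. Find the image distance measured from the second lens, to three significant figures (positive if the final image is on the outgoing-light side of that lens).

Applying the thin-lens equation to the first lens, 1/6 = 1/11.5 + 1/d_i1, which gives d_i1 = 12.545 cm.
This image would form 12.545 cm past lens 1, i.e. 4.045 cm beyond lens 2, so it is a virtual object for lens 2: d_o2 = 8.5 - 12.545 = -4.045 cm.
Applying the thin-lens equation again with f_2 = 9.5 cm and d_o2 = -4.045 cm gives d_i2 = 2.837 cm.

2.84 cm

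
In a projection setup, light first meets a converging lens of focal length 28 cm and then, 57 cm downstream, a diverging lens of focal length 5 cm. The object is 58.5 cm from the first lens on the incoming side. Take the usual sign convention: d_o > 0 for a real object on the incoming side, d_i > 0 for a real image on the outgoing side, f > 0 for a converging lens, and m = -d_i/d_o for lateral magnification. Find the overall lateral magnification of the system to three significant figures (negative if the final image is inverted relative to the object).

-0.553

Lens 1: 1/d_i1 = 1/f_1 - 1/d_o1 = 1/28 - 1/58.5 = 0.01862 cm^-1, so d_i1 = 53.705 cm.
m_1 = -(53.705)/58.5 = -0.9180.
Object distance for lens 2: d_o2 = 57 - 53.705 = 3.295 cm.
Lens 2: 1/d_i2 = 1/f_2 - 1/d_o2 = 1/(-5) - 1/(3.295) = -0.50348 cm^-1, so d_i2 = -1.986 cm.
m_2 = -(-1.986)/(3.295) = 0.6028.
Overall magnification: m = m_1 m_2 = -0.5534.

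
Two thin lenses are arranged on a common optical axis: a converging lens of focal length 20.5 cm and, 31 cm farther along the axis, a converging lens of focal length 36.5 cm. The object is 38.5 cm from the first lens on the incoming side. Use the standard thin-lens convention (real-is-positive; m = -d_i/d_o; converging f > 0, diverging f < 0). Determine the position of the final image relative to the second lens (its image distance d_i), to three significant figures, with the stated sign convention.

First lens: d_i1 = 1/(1/20.5 - 1/38.5) = 43.847 cm.
This image would form 43.847 cm past lens 1, i.e. 12.847 cm beyond lens 2, so it is a virtual object for lens 2: d_o2 = 31 - 43.847 = -12.847 cm.
Second lens: d_i2 = 1/(1/36.5 - 1/(-12.847)) = 9.503 cm.

9.50 cm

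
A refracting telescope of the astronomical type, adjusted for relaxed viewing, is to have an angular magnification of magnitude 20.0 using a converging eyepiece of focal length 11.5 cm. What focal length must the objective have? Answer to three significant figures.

230 cm

|M| = f_obj/|f_eye|, so f_obj = |M| x |f_eye| = 20.0 x 11.5 = 230.000 cm.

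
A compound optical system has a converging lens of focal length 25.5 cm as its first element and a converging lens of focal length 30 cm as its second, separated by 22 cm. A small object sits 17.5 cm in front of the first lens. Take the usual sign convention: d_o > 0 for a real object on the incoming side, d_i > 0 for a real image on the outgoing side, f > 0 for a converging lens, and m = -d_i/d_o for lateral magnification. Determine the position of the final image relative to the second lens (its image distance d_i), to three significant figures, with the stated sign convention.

48.8 cm

Lens 1: 1/d_i1 = 1/f_1 - 1/d_o1 = 1/25.5 - 1/17.5 = -0.01793 cm^-1, so d_i1 = -55.781 cm.
With d_i1 < 0 the first image is virtual and lies on the object side; the object distance for lens 2 is d_o2 = 22 - (-55.781) = 77.781 cm.
Lens 2: 1/d_i2 = 1/f_2 - 1/d_o2 = 1/30 - 1/(77.781) = 0.02048 cm^-1, so d_i2 = 48.836 cm.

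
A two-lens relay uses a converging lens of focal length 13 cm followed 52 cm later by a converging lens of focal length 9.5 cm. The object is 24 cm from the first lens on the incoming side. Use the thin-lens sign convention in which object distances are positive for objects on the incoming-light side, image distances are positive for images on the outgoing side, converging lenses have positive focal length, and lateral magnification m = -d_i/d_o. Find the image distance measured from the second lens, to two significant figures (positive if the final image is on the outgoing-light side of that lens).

16 cm

Lens 1: 1/d_i1 = 1/f_1 - 1/d_o1 = 1/13 - 1/24 = 0.03526 cm^-1, so d_i1 = 28.364 cm.
That image sits 23.636 cm in front of the second lens, so d_o2 = 23.636 cm.
Lens 2: 1/d_i2 = 1/f_2 - 1/d_o2 = 1/9.5 - 1/(23.636) = 0.06296 cm^-1, so d_i2 = 15.884 cm.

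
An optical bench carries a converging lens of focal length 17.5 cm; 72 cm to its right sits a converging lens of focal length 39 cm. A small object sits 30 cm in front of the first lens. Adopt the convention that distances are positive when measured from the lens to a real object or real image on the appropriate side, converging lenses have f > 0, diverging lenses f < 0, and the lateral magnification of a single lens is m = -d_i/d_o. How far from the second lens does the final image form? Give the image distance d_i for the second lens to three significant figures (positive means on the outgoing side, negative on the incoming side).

-130 cm

Applying the thin-lens equation to the first lens, 1/17.5 = 1/30 + 1/d_i1, which gives d_i1 = 42.000 cm.
The intermediate image is 42.000 cm to the right of lens 1, so d_o2 = L - d_i1 = 72 - 42.000 = 30.000 cm.
Applying the thin-lens equation again with f_2 = 39 cm and d_o2 = 30.000 cm gives d_i2 = -130.000 cm.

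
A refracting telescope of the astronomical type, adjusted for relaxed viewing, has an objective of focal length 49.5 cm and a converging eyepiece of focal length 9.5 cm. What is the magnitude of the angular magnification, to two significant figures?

|M| = f_obj/|f_eye| = 49.5/9.5 = 5.211.

5.2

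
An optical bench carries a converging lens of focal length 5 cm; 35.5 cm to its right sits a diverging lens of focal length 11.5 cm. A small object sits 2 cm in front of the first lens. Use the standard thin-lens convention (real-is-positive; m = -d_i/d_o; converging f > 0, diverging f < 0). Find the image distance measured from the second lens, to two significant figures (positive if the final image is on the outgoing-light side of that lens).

Lens 1: 1/d_i1 = 1/f_1 - 1/d_o1 = 1/5 - 1/2 = -0.30000 cm^-1, so d_i1 = -3.333 cm.
The intermediate image is virtual, 3.333 cm to the left of lens 1, so d_o2 = L - d_i1 = 35.5 - (-3.333) = 38.833 cm.
Lens 2: 1/d_i2 = 1/f_2 - 1/d_o2 = 1/(-11.5) - 1/(38.833) = -0.11271 cm^-1, so d_i2 = -8.873 cm.

-8.9 cm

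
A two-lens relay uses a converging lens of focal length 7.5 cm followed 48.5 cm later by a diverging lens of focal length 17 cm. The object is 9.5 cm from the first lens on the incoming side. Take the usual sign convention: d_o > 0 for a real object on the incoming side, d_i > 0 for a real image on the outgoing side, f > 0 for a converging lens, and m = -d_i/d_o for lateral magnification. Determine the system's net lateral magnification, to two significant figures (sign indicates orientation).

Lens 1: 1/d_i1 = 1/f_1 - 1/d_o1 = 1/7.5 - 1/9.5 = 0.02807 cm^-1, so d_i1 = 35.625 cm.
m_1 = -(35.625)/9.5 = -3.7500.
That image sits 12.875 cm in front of the second lens, so d_o2 = 12.875 cm.
Lens 2: 1/d_i2 = 1/f_2 - 1/d_o2 = 1/(-17) - 1/(12.875) = -0.13649 cm^-1, so d_i2 = -7.326 cm.
m_2 = -(-7.326)/(12.875) = 0.5690.
The system's lateral magnification is m_1 m_2 = (-3.7500)(0.5690) = -2.1339.

-2.1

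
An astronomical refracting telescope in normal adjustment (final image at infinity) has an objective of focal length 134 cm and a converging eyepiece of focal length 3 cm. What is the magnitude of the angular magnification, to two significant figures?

|M| = f_obj/|f_eye| = 134/3 = 44.667.

45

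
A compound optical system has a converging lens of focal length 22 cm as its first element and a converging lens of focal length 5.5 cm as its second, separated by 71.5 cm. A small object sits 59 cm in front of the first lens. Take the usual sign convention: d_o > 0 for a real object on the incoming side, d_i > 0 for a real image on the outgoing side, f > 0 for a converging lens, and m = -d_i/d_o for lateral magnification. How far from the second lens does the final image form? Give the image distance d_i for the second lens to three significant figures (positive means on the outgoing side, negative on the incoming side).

6.48 cm

Lens 1: 1/d_i1 = 1/f_1 - 1/d_o1 = 1/22 - 1/59 = 0.02851 cm^-1, so d_i1 = 35.081 cm.
Object distance for lens 2: d_o2 = 71.5 - 35.081 = 36.419 cm.
Lens 2: 1/d_i2 = 1/f_2 - 1/d_o2 = 1/5.5 - 1/(36.419) = 0.15436 cm^-1, so d_i2 = 6.478 cm.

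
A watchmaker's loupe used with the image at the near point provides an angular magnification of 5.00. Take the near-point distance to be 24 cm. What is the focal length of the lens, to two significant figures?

For the image at the near point, M = 1 + D/f.
f = D/(M - 1) = 24/(5.0 - 1) = 6.000 cm.

6.0 cm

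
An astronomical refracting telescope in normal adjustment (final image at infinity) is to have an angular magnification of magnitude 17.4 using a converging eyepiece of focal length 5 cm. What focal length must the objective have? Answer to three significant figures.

|M| = f_obj/|f_eye|, so f_obj = |M| x |f_eye| = 17.4 x 5 = 87.000 cm.

87.0 cm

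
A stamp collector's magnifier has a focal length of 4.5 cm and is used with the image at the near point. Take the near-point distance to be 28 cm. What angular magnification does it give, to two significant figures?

M = 1 + D/f = 1 + 28/4.5 = 7.222.

7.2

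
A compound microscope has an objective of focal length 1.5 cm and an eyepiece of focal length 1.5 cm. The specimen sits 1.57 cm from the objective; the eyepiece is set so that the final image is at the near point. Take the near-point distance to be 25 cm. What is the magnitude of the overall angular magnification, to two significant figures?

Objective: 1/d_i = 1/f_obj - 1/d_o = 1/1.5 - 1/1.57 = 0.02972 cm^-1, so d_i = 33.643 cm.
m_obj = -d_i/d_o = -33.643/1.57 = -21.429.
Eyepiece angular magnification (image at near point): M_eye = 1 + D/f_e = 1 + 25/1.5 = 17.667.
Overall M = m_obj x M_eye = (-21.429)(17.667) = -378.57.
|M| = 378.57.

380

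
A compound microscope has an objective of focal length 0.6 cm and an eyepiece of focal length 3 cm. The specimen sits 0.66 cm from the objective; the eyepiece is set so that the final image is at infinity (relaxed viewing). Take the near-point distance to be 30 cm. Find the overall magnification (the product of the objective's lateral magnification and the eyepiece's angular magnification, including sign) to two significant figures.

-100

Objective: 1/d_i = 1/f_obj - 1/d_o = 1/0.6 - 1/0.66 = 0.15152 cm^-1, so d_i = 6.600 cm.
m_obj = -d_i/d_o = -6.600/0.66 = -10.000.
Eyepiece angular magnification (image at infinity): M_eye = D/f_e = 30/3 = 10.000.
Overall M = m_obj x M_eye = (-10.000)(10.000) = -100.00.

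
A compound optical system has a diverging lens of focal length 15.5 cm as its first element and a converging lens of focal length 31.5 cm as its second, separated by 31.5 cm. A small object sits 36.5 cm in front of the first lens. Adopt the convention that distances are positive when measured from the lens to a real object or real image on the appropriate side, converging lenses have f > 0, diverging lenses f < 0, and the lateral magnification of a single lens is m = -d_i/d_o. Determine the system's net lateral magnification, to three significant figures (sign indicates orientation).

Applying the thin-lens equation to the first lens, 1/(-15.5) = 1/36.5 + 1/d_i1, which gives d_i1 = -10.880 cm.
Its lateral magnification is m_1 = -d_i1/d_o1 = -(-10.880)/36.5 = 0.2981.
The intermediate image is virtual, 10.880 cm to the left of lens 1, so d_o2 = L - d_i1 = 31.5 - (-10.880) = 42.380 cm.
Applying the thin-lens equation again with f_2 = 31.5 cm and d_o2 = 42.380 cm gives d_i2 = 122.701 cm.
m_2 = -(122.701)/(42.380) = -2.8953.
Overall magnification: m = m_1 m_2 = -0.8630.

-0.863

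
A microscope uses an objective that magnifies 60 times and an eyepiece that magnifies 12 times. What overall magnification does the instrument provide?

720

The overall magnification of a compound microscope is the product of the objective and eyepiece magnifications:
M = M_obj x M_eye = 60 x 12 = 720.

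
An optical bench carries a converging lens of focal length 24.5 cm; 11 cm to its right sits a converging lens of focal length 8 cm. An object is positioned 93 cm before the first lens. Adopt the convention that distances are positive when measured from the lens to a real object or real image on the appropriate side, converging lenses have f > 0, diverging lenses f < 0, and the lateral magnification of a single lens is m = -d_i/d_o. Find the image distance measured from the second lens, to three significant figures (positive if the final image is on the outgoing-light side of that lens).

Applying the thin-lens equation to the first lens, 1/24.5 = 1/93 + 1/d_i1, which gives d_i1 = 33.263 cm.
Since 33.263 cm > 11 cm, the first image lies past the second lens and serves as a virtual object: d_o2 = L - d_i1 = -22.263 cm.
Applying the thin-lens equation again with f_2 = 8 cm and d_o2 = -22.263 cm gives d_i2 = 5.885 cm.

5.89 cm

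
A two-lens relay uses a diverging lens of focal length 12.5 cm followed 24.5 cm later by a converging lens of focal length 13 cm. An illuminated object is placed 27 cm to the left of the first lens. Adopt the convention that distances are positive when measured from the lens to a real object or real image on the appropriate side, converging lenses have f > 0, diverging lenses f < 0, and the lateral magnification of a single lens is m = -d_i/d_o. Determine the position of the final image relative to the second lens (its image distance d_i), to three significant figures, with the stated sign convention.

21.4 cm

Applying the thin-lens equation to the first lens, 1/(-12.5) = 1/27 + 1/d_i1, which gives d_i1 = -8.544 cm.
The intermediate image is virtual, 8.544 cm to the left of lens 1, so d_o2 = L - d_i1 = 24.5 - (-8.544) = 33.044 cm.
Applying the thin-lens equation again with f_2 = 13 cm and d_o2 = 33.044 cm gives d_i2 = 21.431 cm.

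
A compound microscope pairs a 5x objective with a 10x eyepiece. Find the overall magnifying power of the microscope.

The overall magnification of a compound microscope is the product of the objective and eyepiece magnifications:
M = M_obj x M_eye = 5 x 10 = 50.

50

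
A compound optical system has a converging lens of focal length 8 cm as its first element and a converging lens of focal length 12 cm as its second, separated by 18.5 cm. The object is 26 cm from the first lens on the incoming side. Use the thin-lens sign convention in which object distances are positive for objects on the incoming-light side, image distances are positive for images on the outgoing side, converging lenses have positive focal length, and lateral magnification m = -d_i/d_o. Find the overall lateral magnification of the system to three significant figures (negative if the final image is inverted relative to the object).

-1.05

Applying the thin-lens equation to the first lens, 1/8 = 1/26 + 1/d_i1, which gives d_i1 = 11.556 cm.
Its lateral magnification is m_1 = -d_i1/d_o1 = -(11.556)/26 = -0.4444.
The intermediate image is 11.556 cm to the right of lens 1, so d_o2 = L - d_i1 = 18.5 - 11.556 = 6.944 cm.
Applying the thin-lens equation again with f_2 = 12 cm and d_o2 = 6.944 cm gives d_i2 = -16.484 cm.
m_2 = -(-16.484)/(6.944) = 2.3736.
Total m = m_1 x m_2 = (-0.4444)(2.3736) = -1.0549.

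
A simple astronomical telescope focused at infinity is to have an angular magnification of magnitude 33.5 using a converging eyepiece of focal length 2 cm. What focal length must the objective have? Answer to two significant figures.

67 cm

|M| = f_obj/|f_eye|, so f_obj = |M| x |f_eye| = 33.5 x 2 = 67.000 cm.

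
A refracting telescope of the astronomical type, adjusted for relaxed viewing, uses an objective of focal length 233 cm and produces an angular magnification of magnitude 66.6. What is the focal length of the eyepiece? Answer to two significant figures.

3.5 cm

|M| = f_obj/f_eye, so f_eye = f_obj/|M| = 233/66.6 = 3.498 cm.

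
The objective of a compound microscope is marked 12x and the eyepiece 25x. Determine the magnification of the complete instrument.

300

The overall magnification of a compound microscope is the product of the objective and eyepiece magnifications:
M = M_obj x M_eye = 12 x 25 = 300.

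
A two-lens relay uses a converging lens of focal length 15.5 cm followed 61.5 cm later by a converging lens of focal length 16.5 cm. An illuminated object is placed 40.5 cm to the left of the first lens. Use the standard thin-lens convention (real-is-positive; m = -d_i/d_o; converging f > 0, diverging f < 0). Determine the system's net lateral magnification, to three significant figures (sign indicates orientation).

0.514

Applying the thin-lens equation to the first lens, 1/15.5 = 1/40.5 + 1/d_i1, which gives d_i1 = 25.110 cm.
Its lateral magnification is m_1 = -d_i1/d_o1 = -(25.110)/40.5 = -0.6200.
That image sits 36.390 cm in front of the second lens, so d_o2 = 36.390 cm.
Applying the thin-lens equation again with f_2 = 16.5 cm and d_o2 = 36.390 cm gives d_i2 = 30.188 cm.
m_2 = -(30.188)/(36.390) = -0.8296.
Total m = m_1 x m_2 = (-0.6200)(-0.8296) = 0.5143.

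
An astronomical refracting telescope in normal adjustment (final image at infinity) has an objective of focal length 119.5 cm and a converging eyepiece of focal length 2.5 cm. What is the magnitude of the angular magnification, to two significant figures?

48

|M| = f_obj/|f_eye| = 119.5/2.5 = 47.800.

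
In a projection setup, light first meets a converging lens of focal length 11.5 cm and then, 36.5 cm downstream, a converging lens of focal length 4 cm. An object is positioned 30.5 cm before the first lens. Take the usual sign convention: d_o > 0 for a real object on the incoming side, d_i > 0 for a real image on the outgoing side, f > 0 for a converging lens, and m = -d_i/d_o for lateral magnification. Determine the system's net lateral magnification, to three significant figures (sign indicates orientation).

First lens: d_i1 = 1/(1/11.5 - 1/30.5) = 18.461 cm.
m_1 = -(18.461)/30.5 = -0.6053.
That image sits 18.039 cm in front of the second lens, so d_o2 = 18.039 cm.
Second lens: d_i2 = 1/(1/4 - 1/(18.039)) = 5.140 cm.
m_2 = -(5.140)/(18.039) = -0.2849.
The system's lateral magnification is m_1 m_2 = (-0.6053)(-0.2849) = 0.1724.

0.172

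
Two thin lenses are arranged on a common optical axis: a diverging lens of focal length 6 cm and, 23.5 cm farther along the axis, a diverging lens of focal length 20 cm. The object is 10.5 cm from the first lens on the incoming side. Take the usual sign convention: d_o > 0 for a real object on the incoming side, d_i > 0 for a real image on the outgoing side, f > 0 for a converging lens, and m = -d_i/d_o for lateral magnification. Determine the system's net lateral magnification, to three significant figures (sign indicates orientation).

0.154

Applying the thin-lens equation to the first lens, 1/(-6) = 1/10.5 + 1/d_i1, which gives d_i1 = -3.818 cm.
Its lateral magnification is m_1 = -d_i1/d_o1 = -(-3.818)/10.5 = 0.3636.
With d_i1 < 0 the first image is virtual and lies on the object side; the object distance for lens 2 is d_o2 = 23.5 - (-3.818) = 27.318 cm.
Applying the thin-lens equation again with f_2 = -20 cm and d_o2 = 27.318 cm gives d_i2 = -11.547 cm.
m_2 = -(-11.547)/(27.318) = 0.4227.
Total m = m_1 x m_2 = (0.3636)(0.4227) = 0.1537.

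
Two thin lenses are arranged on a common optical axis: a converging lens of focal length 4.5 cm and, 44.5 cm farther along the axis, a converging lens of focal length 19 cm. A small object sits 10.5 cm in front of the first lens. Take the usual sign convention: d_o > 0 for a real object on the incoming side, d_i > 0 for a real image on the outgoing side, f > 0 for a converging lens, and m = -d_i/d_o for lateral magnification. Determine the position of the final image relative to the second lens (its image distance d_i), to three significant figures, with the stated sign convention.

First lens: d_i1 = 1/(1/4.5 - 1/10.5) = 7.875 cm.
That image sits 36.625 cm in front of the second lens, so d_o2 = 36.625 cm.
Second lens: d_i2 = 1/(1/19 - 1/(36.625)) = 39.482 cm.

39.5 cm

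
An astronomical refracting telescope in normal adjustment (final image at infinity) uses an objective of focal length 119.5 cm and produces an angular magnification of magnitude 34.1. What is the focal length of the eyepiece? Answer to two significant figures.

3.5 cm

|M| = f_obj/f_eye, so f_eye = f_obj/|M| = 119.5/34.1 = 3.504 cm.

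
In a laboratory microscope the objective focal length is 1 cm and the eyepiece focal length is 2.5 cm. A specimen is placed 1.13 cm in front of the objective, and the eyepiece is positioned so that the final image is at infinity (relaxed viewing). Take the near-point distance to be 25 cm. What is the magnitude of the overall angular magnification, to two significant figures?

Objective: 1/d_i = 1/f_obj - 1/d_o = 1/1 - 1/1.13 = 0.11504 cm^-1, so d_i = 8.692 cm.
m_obj = -d_i/d_o = -8.692/1.13 = -7.692.
Eyepiece angular magnification (image at infinity): M_eye = D/f_e = 25/2.5 = 10.000.
Overall M = m_obj x M_eye = (-7.692)(10.000) = -76.92.
|M| = 76.92.

77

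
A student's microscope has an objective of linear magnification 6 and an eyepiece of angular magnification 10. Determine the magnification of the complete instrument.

The overall magnification of a compound microscope is the product of the objective and eyepiece magnifications:
M = M_obj x M_eye = 6 x 10 = 60.

60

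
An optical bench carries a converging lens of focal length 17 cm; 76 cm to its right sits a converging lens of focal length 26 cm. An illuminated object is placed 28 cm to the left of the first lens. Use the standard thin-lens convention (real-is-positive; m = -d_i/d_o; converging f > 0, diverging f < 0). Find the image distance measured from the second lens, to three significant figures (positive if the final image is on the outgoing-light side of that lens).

Applying the thin-lens equation to the first lens, 1/17 = 1/28 + 1/d_i1, which gives d_i1 = 43.273 cm.
That image sits 32.727 cm in front of the second lens, so d_o2 = 32.727 cm.
Applying the thin-lens equation again with f_2 = 26 cm and d_o2 = 32.727 cm gives d_i2 = 126.486 cm.

126 cm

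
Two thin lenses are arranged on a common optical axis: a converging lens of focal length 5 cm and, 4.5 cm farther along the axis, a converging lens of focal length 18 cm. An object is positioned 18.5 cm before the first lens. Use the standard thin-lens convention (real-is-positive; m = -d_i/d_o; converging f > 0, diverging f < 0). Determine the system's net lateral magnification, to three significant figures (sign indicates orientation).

-0.328

First lens: d_i1 = 1/(1/5 - 1/18.5) = 6.852 cm.
m_1 = -(6.852)/18.5 = -0.3704.
Since 6.852 cm > 4.5 cm, the first image lies past the second lens and serves as a virtual object: d_o2 = L - d_i1 = -2.352 cm.
Second lens: d_i2 = 1/(1/18 - 1/(-2.352)) = 2.080 cm.
m_2 = -(2.080)/(-2.352) = 0.8844.
Total m = m_1 x m_2 = (-0.3704)(0.8844) = -0.3276.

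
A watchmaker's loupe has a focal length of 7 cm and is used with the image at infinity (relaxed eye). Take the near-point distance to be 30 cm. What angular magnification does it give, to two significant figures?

M = D/f = 30/7 = 4.286.

4.3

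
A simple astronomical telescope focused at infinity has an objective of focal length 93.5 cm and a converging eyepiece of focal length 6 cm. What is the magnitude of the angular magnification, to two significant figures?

16

|M| = f_obj/|f_eye| = 93.5/6 = 15.583.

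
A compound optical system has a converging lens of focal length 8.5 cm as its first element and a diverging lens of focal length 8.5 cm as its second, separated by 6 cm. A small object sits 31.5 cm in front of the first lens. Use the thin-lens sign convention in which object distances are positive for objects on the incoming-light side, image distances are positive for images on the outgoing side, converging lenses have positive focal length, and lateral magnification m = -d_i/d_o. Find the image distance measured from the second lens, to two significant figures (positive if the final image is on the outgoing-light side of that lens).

17 cm

Applying the thin-lens equation to the first lens, 1/8.5 = 1/31.5 + 1/d_i1, which gives d_i1 = 11.641 cm.
This image would form 11.641 cm past lens 1, i.e. 5.641 cm beyond lens 2, so it is a virtual object for lens 2: d_o2 = 6 - 11.641 = -5.641 cm.
Applying the thin-lens equation again with f_2 = -8.5 cm and d_o2 = -5.641 cm gives d_i2 = 16.774 cm.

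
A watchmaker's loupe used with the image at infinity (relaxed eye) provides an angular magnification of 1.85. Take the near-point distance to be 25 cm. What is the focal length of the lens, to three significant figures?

13.5 cm

For the image at infinity, M = D/f.
f = D/M = 25/1.85 = 13.514 cm.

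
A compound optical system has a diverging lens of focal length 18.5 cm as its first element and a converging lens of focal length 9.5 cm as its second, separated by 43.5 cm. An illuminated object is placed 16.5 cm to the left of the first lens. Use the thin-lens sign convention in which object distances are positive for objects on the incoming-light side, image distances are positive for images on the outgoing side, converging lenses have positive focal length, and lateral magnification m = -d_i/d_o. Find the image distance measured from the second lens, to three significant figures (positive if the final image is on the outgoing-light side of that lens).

Applying the thin-lens equation to the first lens, 1/(-18.5) = 1/16.5 + 1/d_i1, which gives d_i1 = -8.721 cm.
With d_i1 < 0 the first image is virtual and lies on the object side; the object distance for lens 2 is d_o2 = 43.5 - (-8.721) = 52.221 cm.
Applying the thin-lens equation again with f_2 = 9.5 cm and d_o2 = 52.221 cm gives d_i2 = 11.613 cm.

11.6 cm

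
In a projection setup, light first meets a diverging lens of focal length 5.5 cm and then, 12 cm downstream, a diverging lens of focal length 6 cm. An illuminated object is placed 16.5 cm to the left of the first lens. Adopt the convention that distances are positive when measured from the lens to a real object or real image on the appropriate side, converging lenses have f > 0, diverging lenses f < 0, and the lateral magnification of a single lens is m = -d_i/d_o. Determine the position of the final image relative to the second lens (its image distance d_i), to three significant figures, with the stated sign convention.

Lens 1: 1/d_i1 = 1/f_1 - 1/d_o1 = 1/(-5.5) - 1/16.5 = -0.24242 cm^-1, so d_i1 = -4.125 cm.
With d_i1 < 0 the first image is virtual and lies on the object side; the object distance for lens 2 is d_o2 = 12 - (-4.125) = 16.125 cm.
Lens 2: 1/d_i2 = 1/f_2 - 1/d_o2 = 1/(-6) - 1/(16.125) = -0.22868 cm^-1, so d_i2 = -4.373 cm.

-4.37 cm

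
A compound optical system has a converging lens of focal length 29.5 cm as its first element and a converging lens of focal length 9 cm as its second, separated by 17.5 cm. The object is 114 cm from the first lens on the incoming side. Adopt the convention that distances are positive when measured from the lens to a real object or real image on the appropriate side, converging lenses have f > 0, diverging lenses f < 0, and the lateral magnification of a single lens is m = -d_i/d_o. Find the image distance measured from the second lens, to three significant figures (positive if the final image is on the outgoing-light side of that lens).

6.41 cm

Lens 1: 1/d_i1 = 1/f_1 - 1/d_o1 = 1/29.5 - 1/114 = 0.02513 cm^-1, so d_i1 = 39.799 cm.
Since 39.799 cm > 17.5 cm, the first image lies past the second lens and serves as a virtual object: d_o2 = L - d_i1 = -22.299 cm.
Lens 2: 1/d_i2 = 1/f_2 - 1/d_o2 = 1/9 - 1/(-22.299) = 0.15596 cm^-1, so d_i2 = 6.412 cm.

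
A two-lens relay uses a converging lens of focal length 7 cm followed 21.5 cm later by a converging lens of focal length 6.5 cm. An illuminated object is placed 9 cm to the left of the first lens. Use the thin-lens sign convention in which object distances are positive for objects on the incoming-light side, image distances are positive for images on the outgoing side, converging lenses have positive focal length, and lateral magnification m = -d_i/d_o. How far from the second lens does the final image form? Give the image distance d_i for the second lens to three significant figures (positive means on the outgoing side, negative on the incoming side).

3.94 cm

Lens 1: 1/d_i1 = 1/f_1 - 1/d_o1 = 1/7 - 1/9 = 0.03175 cm^-1, so d_i1 = 31.500 cm.
Since 31.500 cm > 21.5 cm, the first image lies past the second lens and serves as a virtual object: d_o2 = L - d_i1 = -10.000 cm.
Lens 2: 1/d_i2 = 1/f_2 - 1/d_o2 = 1/6.5 - 1/(-10.000) = 0.25385 cm^-1, so d_i2 = 3.939 cm.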